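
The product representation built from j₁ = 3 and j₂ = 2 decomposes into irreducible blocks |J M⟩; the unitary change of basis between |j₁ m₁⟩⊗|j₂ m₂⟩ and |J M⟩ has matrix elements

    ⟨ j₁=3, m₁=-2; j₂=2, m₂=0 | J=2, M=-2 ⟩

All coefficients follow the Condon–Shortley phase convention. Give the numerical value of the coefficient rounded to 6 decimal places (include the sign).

j₁+j₂−J=3  J+j₁−j₂=3  J−j₁+j₂=1  j₁+j₂+J+1=8
(j₁±m₁, j₂±m₂, J±M) = (1,5,2,2,0,4)
P² = 360/7
sum k=2..2:
  [2] +1/12 = 1/12
S = 1/12
C² = P²·S² = 5/14 ; C = +0.597614

+0.597614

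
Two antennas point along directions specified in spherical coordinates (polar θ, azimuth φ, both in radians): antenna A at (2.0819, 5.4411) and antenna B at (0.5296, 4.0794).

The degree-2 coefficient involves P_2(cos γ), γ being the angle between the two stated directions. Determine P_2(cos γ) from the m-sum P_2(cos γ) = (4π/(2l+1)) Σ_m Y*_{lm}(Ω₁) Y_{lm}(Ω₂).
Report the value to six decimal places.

-0.335987

Addition theorem: P_2(cos γ) = (4π/5) Σ_m Y*_{lm}(Ω₁) Y_{lm}(Ω₂), m = −2…2:
  m=-2: (-0.033244, -0.291968) × (-0.029587, -0.094038) = (-0.026473, 0.011765)  (running Σ = (-0.026473, 0.011765))
  m=-1: (-0.219479, 0.245887) × (-0.199247, 0.271563) = (-0.023044, -0.108595)  (running Σ = (-0.049516, -0.096830))
  m=0: (-0.089012, -0.000000) × (0.389305, 0.000000) = (-0.034653, -0.000000)  (running Σ = (-0.084169, -0.096830))
  m=1: (0.219479, 0.245887) × (0.199247, 0.271563) = (-0.023044, 0.108595)  (running Σ = (-0.107212, 0.011765))
  m=2: (-0.033244, 0.291968) × (-0.029587, 0.094038) = (-0.026473, -0.011765)  (running Σ = (-0.133685, 0.000000))
Total Σ_m = (-0.133685, 0.000000). Multiply by 2.513274: (-0.335987, 0.000000). P_2(cos γ) = -0.335987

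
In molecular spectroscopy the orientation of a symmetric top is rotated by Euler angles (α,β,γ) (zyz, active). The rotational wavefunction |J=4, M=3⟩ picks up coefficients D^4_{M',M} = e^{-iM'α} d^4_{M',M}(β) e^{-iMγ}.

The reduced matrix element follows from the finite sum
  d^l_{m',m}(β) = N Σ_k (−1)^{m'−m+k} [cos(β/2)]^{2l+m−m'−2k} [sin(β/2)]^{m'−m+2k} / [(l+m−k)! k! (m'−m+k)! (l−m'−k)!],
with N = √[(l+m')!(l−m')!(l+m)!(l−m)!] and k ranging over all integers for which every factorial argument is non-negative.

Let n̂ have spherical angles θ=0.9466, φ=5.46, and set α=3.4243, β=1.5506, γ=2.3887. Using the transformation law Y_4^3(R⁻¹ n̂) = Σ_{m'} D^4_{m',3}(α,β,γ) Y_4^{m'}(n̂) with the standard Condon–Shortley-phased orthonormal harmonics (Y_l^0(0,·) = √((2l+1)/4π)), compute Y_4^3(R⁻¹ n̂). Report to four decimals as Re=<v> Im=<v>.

Need the full column D^4_{m',3} for m'=−4..4 at α=3.4243, β=1.5506, γ=2.3887.
cos(β/2)=0.714211, sin(β/2)=0.699930
d^4_{-4,3}: single k=7 term ⇒ +0.166248;  D = +0.161165+0.040794i
d^4_{-3,3}: k∈[6..7] ⇒ +0.419837 -0.057602 = +0.362234;  D = -0.362015+0.012601i
d^4_{-2,3}: k∈[5..6] ⇒ +0.686972 -0.219925 = +0.467047;  D = +0.443704-0.145809i
d^4_{-1,3}: k∈[4..5] ⇒ +0.826123 -0.476050 = +0.350073;  D = -0.288887+0.197726i
d^4_{0,3}: k∈[3..4] ⇒ +0.753983 -0.724132 = +0.029850;  D = +0.018952-0.023062i
d^4_{1,3}: k∈[2..3] ⇒ +0.516107 -0.826123 = -0.310016;  D = +0.122202-0.284915i
d^4_{2,3}: k∈[1..2] ⇒ +0.248259 -0.715291 = -0.467032;  D = -0.057053+0.463534i
d^4_{3,3}: k∈[0..1] ⇒ +0.067704 -0.455163 = -0.387460;  D = -0.061821-0.382496i
d^4_{4,3}: single k=0 term ⇒ -0.187666;  D = +0.080435+0.169555i
Y_4^{m'}(θ=0.9466,φ=5.46) and Σ D·Y over m':
  (+0.1612+0.0408i)·(-0.1897-0.0289i)  (-0.3620+0.0126i)·(-0.3058+0.2433i)  (+0.4437-0.1458i)·(-0.0231+0.3055i)  (-0.2889+0.1977i)·(-0.0929-0.1002i)  (+0.0190-0.0231i)·(-0.3347+0.0000i)  (+0.1222-0.2849i)·(+0.0929-0.1002i)  (-0.0571+0.4635i)·(-0.0231-0.3055i)  (-0.0618-0.3825i)·(+0.3058+0.2433i)  (+0.0804+0.1696i)·(-0.1897+0.0289i)
Y_4^3(R⁻¹ n̂) = +0.332603-0.140974i

Re=0.3326 Im=-0.1410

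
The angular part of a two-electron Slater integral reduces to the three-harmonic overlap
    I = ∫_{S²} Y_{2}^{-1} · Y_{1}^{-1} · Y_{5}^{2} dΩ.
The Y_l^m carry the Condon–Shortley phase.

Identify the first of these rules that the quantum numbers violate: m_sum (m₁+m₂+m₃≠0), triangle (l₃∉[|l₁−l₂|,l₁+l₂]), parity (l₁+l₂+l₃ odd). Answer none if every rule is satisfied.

triangle

azimuthal sum: -1 − 1 + 2 = 0  ✓
l₃ must lie in [1,3]; have l₃=5  ✗
L = 2 + 1 + 5 = 8 (even)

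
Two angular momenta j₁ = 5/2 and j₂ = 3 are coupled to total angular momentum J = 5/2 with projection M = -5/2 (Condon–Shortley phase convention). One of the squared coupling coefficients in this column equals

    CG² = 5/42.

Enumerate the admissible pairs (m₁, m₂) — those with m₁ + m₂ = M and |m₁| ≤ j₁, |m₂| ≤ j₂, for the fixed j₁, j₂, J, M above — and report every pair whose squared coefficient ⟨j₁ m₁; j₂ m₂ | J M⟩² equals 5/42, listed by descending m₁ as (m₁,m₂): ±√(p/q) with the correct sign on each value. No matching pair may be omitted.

(-5/2,0): −√(5/42)

Admissible pairs with m₁+m₂ = M = -5/2: (-5/2,0), (-3/2,-1), (-1/2,-2), (1/2,-3)
  (m₁,m₂)=(1/2,-3): CG² = 5/21, CG = +√(5/21)
  (m₁,m₂)=(-1/2,-2): CG² = 5/14, CG = −√(5/14)
  (m₁,m₂)=(-3/2,-1): CG² = 2/7, CG = +√(2/7)
  (m₁,m₂)=(-5/2,0): CG² = 5/42, CG = −√(5/42)   ← matches the target
Pairs with CG² = 5/42: (-5/2,0): −√(5/42)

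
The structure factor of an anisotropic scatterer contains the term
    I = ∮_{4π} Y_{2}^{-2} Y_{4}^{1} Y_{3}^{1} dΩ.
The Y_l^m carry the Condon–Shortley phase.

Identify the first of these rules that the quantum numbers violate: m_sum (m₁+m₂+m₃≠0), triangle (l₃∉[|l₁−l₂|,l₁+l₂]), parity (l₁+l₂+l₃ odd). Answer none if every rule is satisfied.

parity

Σmᵢ = 0  ✓
l₃∈[|l₁−l₂|,l₁+l₂]=[2,6], have l₃=3  ✓
Σlᵢ = 9 ⇒ odd  ✗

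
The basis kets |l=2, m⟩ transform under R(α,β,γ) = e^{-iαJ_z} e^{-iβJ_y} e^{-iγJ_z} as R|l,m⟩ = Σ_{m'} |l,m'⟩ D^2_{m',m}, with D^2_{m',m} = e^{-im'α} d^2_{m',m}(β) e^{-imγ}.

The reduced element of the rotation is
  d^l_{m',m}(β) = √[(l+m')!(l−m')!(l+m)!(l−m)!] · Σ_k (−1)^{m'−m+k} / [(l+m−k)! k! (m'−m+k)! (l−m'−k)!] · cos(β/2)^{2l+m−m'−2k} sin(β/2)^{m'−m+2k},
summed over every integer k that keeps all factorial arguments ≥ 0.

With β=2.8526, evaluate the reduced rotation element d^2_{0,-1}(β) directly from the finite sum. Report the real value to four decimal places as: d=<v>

d=0.3346

d^2_{0,-1}(β=2.8526) via the finite sum:
Half-angle: c=0.143994, s=0.989579. N=√(2·2·1·6)=4.898979
k: max(0,(-1)−(0))=0 … min(2+(-1),2−(0))=1
  k=0: (−1)^1·4.8990/(2)·0.1440^3·0.9896^1 = -0.007237
  k=1: (−1)^2·4.8990/(2)·0.1440^1·0.9896^3 = +0.341799
d^2_{0,-1}(2.8526) = -0.007237 +0.341799 = +0.334562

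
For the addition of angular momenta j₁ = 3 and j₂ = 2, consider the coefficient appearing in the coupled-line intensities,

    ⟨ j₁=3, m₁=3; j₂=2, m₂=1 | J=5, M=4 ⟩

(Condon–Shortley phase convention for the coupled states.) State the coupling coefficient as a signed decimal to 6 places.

+√(2/5) = +0.632456

triangle: 0!×6!×4!/11! = 17280/39916800
(j±m)!: 6!×0!×3!×1!×9!×1! = 1567641600
prefactor² = (2J+1)×Δ×N² = 7464960
  k=0: +1/(0!×0!×0!×3!×6!×1!) = 1/4320
Σ = 1/4320  ⇒  CG² = 7464960×(1/4320)² = 2/5
CG = +√(2/5) = +0.632456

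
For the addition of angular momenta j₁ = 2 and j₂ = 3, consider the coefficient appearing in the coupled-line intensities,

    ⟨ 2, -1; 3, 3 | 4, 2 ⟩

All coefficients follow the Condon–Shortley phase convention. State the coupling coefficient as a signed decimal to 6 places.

-0.439155

triangle: 1!×3!×5!/10! = 720/3628800
(j±m)!: 1!×3!×6!×0!×6!×2! = 6220800
prefactor² = (2J+1)×Δ×N² = 77760/7
  k=1: −1/(1!×0!×2!×5!×1!×0!) = -1/240
Σ = -1/240  ⇒  CG² = 77760/7×(-1/240)² = 27/140
CG = −√(27/140) = -0.439155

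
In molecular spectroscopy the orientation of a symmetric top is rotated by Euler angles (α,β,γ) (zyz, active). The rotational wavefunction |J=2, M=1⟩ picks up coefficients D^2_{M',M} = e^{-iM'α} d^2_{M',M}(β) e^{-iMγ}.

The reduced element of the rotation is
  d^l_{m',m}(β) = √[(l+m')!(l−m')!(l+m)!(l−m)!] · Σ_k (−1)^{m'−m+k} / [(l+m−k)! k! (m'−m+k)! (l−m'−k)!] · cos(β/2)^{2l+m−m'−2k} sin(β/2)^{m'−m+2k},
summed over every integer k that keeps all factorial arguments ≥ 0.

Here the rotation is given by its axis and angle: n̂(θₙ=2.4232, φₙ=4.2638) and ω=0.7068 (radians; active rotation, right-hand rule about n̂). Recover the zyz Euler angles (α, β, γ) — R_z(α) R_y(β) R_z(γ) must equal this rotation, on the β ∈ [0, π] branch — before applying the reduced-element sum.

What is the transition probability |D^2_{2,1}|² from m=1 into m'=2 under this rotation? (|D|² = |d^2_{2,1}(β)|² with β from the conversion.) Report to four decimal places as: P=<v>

Axis–angle → zyz. n̂ = (sinθₙcosφₙ, sinθₙsinφₙ, cosθₙ) = (-0.285447, -0.593056, -0.752865), ω = 0.7068.
R = I cosω + sinω [n̂]ₓ + (1−cosω) n̂n̂ᵀ gives
  R = [+0.779963, +0.529467, -0.333651; -0.448360, +0.844699, +0.292330; +0.436614, -0.078411, +0.896226]
β = atan2(√(R₁₃²+R₂₃²), R₃₃) = 0.459610; α = atan2(R₂₃, R₁₃) mod 2π = 2.422109; γ = atan2(R₃₂, −R₃₁) mod 2π = 3.319287
First d^2_{2,1}(β=0.4596), then the phase factors e^{-i(2)α} and e^{-i(1)γ}:
With c≡cos(β/2)=0.973711 and s≡sin(β/2)=0.227788, N=[24·1·6·1]^{1/2}=12.000000
k∈{0} keeps every argument non-negative
  k=0: (−1)^1·12.0000/(6)·0.9737^3·0.2278^1 = -0.420582
d^2_{2,1}(0.4596) = -0.420582
|D^2_{2,1}|² = |d^2_{2,1}(β)|² = (-0.420582)² = 0.176889 (the z-rotation phases have unit modulus)

P=0.1769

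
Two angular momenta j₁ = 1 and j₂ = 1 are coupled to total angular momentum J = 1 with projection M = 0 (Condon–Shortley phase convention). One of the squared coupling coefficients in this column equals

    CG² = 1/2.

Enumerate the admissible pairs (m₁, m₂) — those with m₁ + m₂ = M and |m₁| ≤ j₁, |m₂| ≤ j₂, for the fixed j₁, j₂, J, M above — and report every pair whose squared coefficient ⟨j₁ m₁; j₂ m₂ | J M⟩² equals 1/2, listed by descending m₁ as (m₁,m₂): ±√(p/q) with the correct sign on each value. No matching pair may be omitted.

Admissible pairs with m₁+m₂ = M = 0: (-1,1), (0,0), (1,-1)
  (m₁,m₂)=(1,-1): CG² = 1/2, CG = +√(1/2)   ← matches the target
  (m₁,m₂)=(0,0): CG² = 0/1, CG = 0
  (m₁,m₂)=(-1,1): CG² = 1/2, CG = −√(1/2)   ← matches the target
Pairs with CG² = 1/2: (1,-1): +√(1/2); (-1,1): −√(1/2)

(1,-1): +√(1/2); (-1,1): −√(1/2)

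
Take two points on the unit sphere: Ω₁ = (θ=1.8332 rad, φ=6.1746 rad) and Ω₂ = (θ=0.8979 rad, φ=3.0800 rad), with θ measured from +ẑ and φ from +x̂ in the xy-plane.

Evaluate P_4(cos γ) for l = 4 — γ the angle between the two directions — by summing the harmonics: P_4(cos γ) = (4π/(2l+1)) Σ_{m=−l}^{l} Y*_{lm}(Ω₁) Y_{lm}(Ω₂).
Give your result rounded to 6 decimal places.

Summing Y*_{l m}(θ₁,φ₁)·Y_{l m}(θ₂,φ₂) over m ∈ [−4, 4]; prefactor 4π/(2·4+1) = 1.396263:
  m=-4: Y*=0.34923 - 0.16200j  Y=0.16051 + 0.04036j  product 0.06259 - 0.01191j
  m=-3: Y*=-0.27709 + 0.09360j  Y=-0.36673 - 0.06855j  product 0.10803 - 0.01533j
  m=-2: Y*=-0.16117 + 0.03556j  Y=0.34903 + 0.04321j  product -0.05779 + 0.00545j
  m=-1: Y*=0.29797 - 0.03248j  Y=0.06464 + 0.00399j  product 0.01939 - 0.00091j
  m=+0: Y*=0.12057 + 0.00000j  Y=-0.35673 + 0.00000j  product -0.04301 + 0.00000j
  m=+1: Y*=-0.29797 - 0.03248j  Y=-0.06464 + 0.00399j  product 0.01939 + 0.00091j
  m=+2: Y*=-0.16117 - 0.03556j  Y=0.34903 - 0.04321j  product -0.05779 - 0.00545j
  m=+3: Y*=0.27709 + 0.09360j  Y=0.36673 - 0.06855j  product 0.10803 + 0.01533j
  m=+4: Y*=0.34923 + 0.16200j  Y=0.16051 - 0.04036j  product 0.06259 + 0.01191j
Σ over m = 0.22145 + 0.00000j; ×(4π/9) → 0.30920 + 0.00000j. Real part: 0.309202

0.309202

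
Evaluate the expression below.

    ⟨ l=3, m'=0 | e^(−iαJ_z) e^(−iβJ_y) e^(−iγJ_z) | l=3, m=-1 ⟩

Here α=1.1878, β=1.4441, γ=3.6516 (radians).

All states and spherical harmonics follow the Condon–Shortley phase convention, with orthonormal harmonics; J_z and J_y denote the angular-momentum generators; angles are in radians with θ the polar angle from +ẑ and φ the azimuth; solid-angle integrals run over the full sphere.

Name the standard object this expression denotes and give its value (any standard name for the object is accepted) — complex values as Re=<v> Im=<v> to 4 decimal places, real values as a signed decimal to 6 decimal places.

Wigner D-matrix element, Re=-0.3450 Im=-0.1930

This is a Wigner D-matrix element — the rotation-matrix element ⟨l m'| R(α,β,γ) |l m⟩ in the angular-momentum basis.
D^3_{0,-1}(1.1878,1.4441,3.6516) = e^{-i·0·1.1878}·d^3_{0,-1}(1.4441)·e^{-i·-1·3.6516}. Compute d first:
With c≡cos(β/2)=0.750452 and s≡sin(β/2)=0.660924, N=[6·6·2·24]^{1/2}=41.569219
Admissible k: 0..2 (factorial args all ≥0)
  k=0: (−1)^1·41.5692/(12)·0.7505^5·0.6609^1 = -0.544952
  k=1: (−1)^2·41.5692/(4)·0.7505^3·0.6609^3 = +1.268051
  k=2: (−1)^3·41.5692/(12)·0.7505^1·0.6609^5 = -0.327848
d^3_{0,-1}(1.4441) = -0.544952 +1.268051 -0.327848 = +0.395251
Attach z-rotation phases: D = e^{-i(0)(1.1878)}·(+0.395251)·e^{-i(-1)(3.6516)} = -0.344952-0.192955i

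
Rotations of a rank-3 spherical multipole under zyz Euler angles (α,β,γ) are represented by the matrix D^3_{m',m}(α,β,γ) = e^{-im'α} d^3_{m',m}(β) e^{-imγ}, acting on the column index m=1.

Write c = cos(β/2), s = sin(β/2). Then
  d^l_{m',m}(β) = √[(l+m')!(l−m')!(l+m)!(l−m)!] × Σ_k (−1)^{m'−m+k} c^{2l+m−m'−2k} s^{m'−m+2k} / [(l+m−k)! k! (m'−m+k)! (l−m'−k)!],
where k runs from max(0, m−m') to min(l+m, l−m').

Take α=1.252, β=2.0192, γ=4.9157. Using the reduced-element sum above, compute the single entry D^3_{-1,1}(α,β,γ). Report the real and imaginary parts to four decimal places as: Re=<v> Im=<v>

First d^3_{-1,1}(β=2.0192), then the phase factors e^{-i(-1)α} and e^{-i(1)γ}:
c=cos(2.019200/2)=0.532199, s=sin(2.019200/2)=0.846619; N=√[2·24·24·2]=48.000000
k∈{2,3,4} keeps every argument non-negative
  k=2: (−1)^0·48.0000/(8)·0.5322^4·0.8466^2 = +0.345005
  k=3: (−1)^1·48.0000/(6)·0.5322^2·0.8466^4 = -1.164102
  k=4: (−1)^2·48.0000/(48)·0.5322^0·0.8466^6 = +0.368238
d^3_{-1,1}(2.0192) = +0.345005 -1.164102 +0.368238 = -0.450859
Attach z-rotation phases: D = e^{-i(-1)(1.2520)}·(-0.450859)·e^{-i(1)(4.9157)} = +0.390791-0.224847i

Re=0.3908 Im=-0.2248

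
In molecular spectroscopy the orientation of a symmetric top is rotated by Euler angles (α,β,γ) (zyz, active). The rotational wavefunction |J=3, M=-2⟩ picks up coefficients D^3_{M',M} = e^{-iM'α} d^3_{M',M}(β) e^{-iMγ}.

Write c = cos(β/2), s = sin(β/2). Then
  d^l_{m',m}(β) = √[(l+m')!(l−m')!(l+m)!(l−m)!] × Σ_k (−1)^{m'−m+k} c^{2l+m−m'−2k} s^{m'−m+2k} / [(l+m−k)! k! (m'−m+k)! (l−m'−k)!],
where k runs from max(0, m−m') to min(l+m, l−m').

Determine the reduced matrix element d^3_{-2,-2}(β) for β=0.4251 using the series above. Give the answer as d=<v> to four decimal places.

d=0.6692

d^3_{-2,-2}(β=0.4251) via the finite sum:
With c≡cos(β/2)=0.977496 and s≡sin(β/2)=0.210953, N=[1·120·1·120]^{1/2}=120.000000
Admissible k: 0..1 (factorial args all ≥0)
  k=0: (−1)^0·120.0000/(120)·0.9775^6·0.2110^0 = +0.872349
  k=1: (−1)^1·120.0000/(24)·0.9775^4·0.2110^2 = -0.203143
d^3_{-2,-2}(0.4251) = +0.872349 -0.203143 = +0.669206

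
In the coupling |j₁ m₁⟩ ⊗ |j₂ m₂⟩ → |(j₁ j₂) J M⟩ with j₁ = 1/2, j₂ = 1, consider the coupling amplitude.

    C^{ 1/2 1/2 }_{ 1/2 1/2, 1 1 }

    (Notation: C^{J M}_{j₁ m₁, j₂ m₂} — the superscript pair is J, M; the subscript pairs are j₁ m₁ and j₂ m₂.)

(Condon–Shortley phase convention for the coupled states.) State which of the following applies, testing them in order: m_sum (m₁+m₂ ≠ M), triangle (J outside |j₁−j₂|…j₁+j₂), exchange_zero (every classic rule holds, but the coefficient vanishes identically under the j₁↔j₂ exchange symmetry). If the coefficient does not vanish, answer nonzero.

m_sum

m-sum: m₁+m₂ = 1/2+1 = 3/2, M = 1/2  ✗ ⇒ coefficient is 0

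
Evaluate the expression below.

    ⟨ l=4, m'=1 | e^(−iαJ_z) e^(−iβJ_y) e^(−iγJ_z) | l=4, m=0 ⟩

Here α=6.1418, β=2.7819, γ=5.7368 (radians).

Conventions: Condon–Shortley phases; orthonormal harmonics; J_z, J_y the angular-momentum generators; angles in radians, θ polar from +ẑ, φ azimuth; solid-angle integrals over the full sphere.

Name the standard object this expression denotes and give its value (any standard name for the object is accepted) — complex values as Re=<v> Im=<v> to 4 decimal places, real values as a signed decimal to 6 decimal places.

This is a Wigner D-matrix element — the rotation-matrix element ⟨l m'| R(α,β,γ) |l m⟩ in the angular-momentum basis.
First d^4_{1,0}(β=2.7819), then the phase factors e^{-i(1)α} and e^{-i(0)γ}:
With c≡cos(β/2)=0.178878 and s≡sin(β/2)=0.983871, N=[120·6·24·24]^{1/2}=643.987578
The bounds max(0,m−m')=0 and min(l+m,l−m')=3 give 4 terms
  k=0: (−1)^1·643.9876/(144)·0.1789^7·0.9839^1 = -0.000026
  k=1: (−1)^2·643.9876/(24)·0.1789^5·0.9839^3 = +0.004680
  k=2: (−1)^3·643.9876/(24)·0.1789^3·0.9839^5 = -0.141589
  k=3: (−1)^4·643.9876/(144)·0.1789^1·0.9839^7 = +0.713905
d^4_{1,0}(2.7819) = -0.000026 +0.004680 -0.141589 +0.713905 = +0.576970
Phases: e^{-i·(1)·6.1418}=+0.990022+0.140915i, e^{-i·(0)·5.7368}=+1.000000+0.000000i ⇒ D=+0.571213+0.081304i

Wigner D-matrix element, Re=0.5712 Im=0.0813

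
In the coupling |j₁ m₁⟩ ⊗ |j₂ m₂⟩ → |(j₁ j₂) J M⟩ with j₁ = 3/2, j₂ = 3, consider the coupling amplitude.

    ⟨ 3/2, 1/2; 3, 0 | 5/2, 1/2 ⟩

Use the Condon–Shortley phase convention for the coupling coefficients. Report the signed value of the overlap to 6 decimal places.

j₁+j₂−J=2  J+j₁−j₂=1  J−j₁+j₂=4  j₁+j₂+J+1=8
(j₁±m₁, j₂±m₂, J±M) = (2,1,3,3,3,2)
P² = 216/35
sum k=0..1:
  [0] +1/12 = 1/12
  [1] −1/4 = -1/4
S = -1/6
C² = P²·S² = 6/35 ; C = -0.414039

−√(6/35) = -0.414039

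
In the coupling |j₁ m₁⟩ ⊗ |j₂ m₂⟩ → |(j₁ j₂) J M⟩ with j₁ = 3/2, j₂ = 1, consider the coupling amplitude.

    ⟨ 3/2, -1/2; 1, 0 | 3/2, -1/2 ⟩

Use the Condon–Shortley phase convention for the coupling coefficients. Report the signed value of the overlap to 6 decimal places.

j₁+j₂−J=1  J+j₁−j₂=2  J−j₁+j₂=1  j₁+j₂+J+1=5
(j₁±m₁, j₂±m₂, J±M) = (1,2,1,1,1,2)
P² = 4/15
sum k=0..1:
  [0] +1/2 = 1/2
  [1] −1/1 = -1
S = -1/2
C² = P²·S² = 1/15 ; C = -0.258199

-0.258199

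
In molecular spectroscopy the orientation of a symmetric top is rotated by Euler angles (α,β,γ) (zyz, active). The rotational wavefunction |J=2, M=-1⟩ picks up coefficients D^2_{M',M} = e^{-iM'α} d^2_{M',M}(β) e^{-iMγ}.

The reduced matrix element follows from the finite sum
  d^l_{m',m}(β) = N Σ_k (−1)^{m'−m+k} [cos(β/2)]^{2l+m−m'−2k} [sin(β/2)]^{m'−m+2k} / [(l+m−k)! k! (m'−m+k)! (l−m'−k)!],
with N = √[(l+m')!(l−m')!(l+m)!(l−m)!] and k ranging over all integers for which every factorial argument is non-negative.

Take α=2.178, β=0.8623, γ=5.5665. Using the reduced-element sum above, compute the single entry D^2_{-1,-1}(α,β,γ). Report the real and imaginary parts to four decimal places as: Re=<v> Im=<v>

D^2_{-1,-1}(2.1780,0.8623,5.5665) = e^{-i·-1·2.1780}·d^2_{-1,-1}(0.8623)·e^{-i·-1·5.5665}. Compute d first:
c=cos(0.862300/2)=0.908486, s=sin(0.862300/2)=0.417916; N=√[1·6·1·6]=6.000000
Admissible k: 0..1 (factorial args all ≥0)
  k=0: (−1)^0·6.0000/(6)·0.9085^4·0.4179^0 = +0.681197
  k=1: (−1)^1·6.0000/(2)·0.9085^2·0.4179^2 = -0.432449
d^2_{-1,-1}(0.8623) = +0.681197 -0.432449 = +0.248747
Attach z-rotation phases: D = e^{-i(-1)(2.1780)}·(+0.248747)·e^{-i(-1)(5.5665)} = +0.027179+0.247258i

Re=0.0272 Im=0.2473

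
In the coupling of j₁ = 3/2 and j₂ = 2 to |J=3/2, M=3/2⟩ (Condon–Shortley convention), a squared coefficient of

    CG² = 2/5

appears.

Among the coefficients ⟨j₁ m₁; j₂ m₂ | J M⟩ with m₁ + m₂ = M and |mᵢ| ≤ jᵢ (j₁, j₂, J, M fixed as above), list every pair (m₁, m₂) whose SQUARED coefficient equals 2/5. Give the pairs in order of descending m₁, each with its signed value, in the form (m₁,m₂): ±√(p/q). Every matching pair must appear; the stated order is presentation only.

Admissible pairs with m₁+m₂ = M = 3/2: (-1/2,2), (1/2,1), (3/2,0)
  (m₁,m₂)=(3/2,0): CG² = 1/5, CG = +√(1/5)
  (m₁,m₂)=(1/2,1): CG² = 2/5, CG = −√(2/5)   ← matches the target
  (m₁,m₂)=(-1/2,2): CG² = 2/5, CG = +√(2/5)   ← matches the target
Pairs with CG² = 2/5: (1/2,1): −√(2/5); (-1/2,2): +√(2/5)

(1/2,1): −√(2/5); (-1/2,2): +√(2/5)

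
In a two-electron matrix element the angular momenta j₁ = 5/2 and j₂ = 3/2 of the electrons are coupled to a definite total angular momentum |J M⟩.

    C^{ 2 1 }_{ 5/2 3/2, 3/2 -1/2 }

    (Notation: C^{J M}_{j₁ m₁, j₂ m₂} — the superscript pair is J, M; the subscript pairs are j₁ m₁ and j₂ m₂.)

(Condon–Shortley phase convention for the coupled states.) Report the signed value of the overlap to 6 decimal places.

+√(1/42) ≈ +0.154303

√[5·2!3!1!/7! · 4!1!1!2!3!1!] = √(24/7)
  +(−1)^0/∏(0,2,1,1,2,0)! = 1/4  (running 1/4)
  +(−1)^1/∏(1,1,0,0,3,1)! = -1/6  (running 1/12)
⟨..|..⟩ = √(24/7)·(1/12) = +0.154303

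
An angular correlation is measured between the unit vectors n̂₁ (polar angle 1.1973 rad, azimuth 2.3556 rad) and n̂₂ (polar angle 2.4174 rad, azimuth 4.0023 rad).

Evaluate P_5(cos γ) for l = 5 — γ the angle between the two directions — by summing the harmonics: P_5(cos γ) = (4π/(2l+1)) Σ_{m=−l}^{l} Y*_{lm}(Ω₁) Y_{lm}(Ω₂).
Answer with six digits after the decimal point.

-0.339672

Summing Y*_{l m}(θ₁,φ₁)·Y_{l m}(θ₂,φ₂) over m ∈ [−5, 5]; prefactor 4π/(2·5+1) = 1.142397:
  m=-5: Y*=0.22894 - 0.23030j  Y=0.02355 - 0.05436j  product -0.00713 - 0.01787j
  m=-4: Y*=-0.40243 + 0.00096j  Y=0.20228 - 0.06285j  product -0.08134 + 0.02549j
  m=-3: Y*=0.03920 + 0.03906j  Y=0.34529 + 0.21622j  product 0.00509 + 0.02196j
  m=-2: Y*=0.00038 + 0.32195j  Y=0.05712 + 0.37636j  product -0.12115 + 0.01853j
  m=-1: Y*=0.10361 - 0.10373j  Y=0.03380 - 0.03932j  product -0.00058 - 0.00758j
  m=+0: Y*=0.29006 + 0.00000j  Y=0.38917 + 0.00000j  product 0.11288 + 0.00000j
  m=+1: Y*=-0.10361 - 0.10373j  Y=-0.03380 - 0.03932j  product -0.00058 + 0.00758j
  m=+2: Y*=0.00038 - 0.32195j  Y=0.05712 - 0.37636j  product -0.12115 - 0.01853j
  m=+3: Y*=-0.03920 + 0.03906j  Y=-0.34529 + 0.21622j  product 0.00509 - 0.02196j
  m=+4: Y*=-0.40243 - 0.00096j  Y=0.20228 + 0.06285j  product -0.08134 - 0.02549j
  m=+5: Y*=-0.22894 - 0.23030j  Y=-0.02355 - 0.05436j  product -0.00713 + 0.01787j
Accumulated sum -0.29733 - 0.00000j; after 4π/(2l+1) scaling, -0.33967 - 0.00000j ⇒ P_5 = -0.339672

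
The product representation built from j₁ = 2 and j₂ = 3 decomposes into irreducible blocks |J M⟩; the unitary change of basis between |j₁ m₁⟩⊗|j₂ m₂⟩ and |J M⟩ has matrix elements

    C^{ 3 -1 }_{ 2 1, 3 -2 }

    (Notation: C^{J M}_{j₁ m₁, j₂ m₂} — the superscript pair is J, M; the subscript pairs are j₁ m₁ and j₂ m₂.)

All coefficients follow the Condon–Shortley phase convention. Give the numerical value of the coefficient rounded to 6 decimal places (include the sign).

+0.500000  (= +√(1/4))

triangle: 2!×2!×4!/9! = 96/362880
(j±m)!: 3!×1!×1!×5!×2!×4! = 34560
prefactor² = (2J+1)×Δ×N² = 64
  k=0: +1/(0!×2!×1!×1!×1!×3!) = 1/12
  k=1: −1/(1!×1!×0!×0!×2!×4!) = -1/48
Σ = 1/16  ⇒  CG² = 64×(1/16)² = 1/4
CG = +√(1/4) = +0.500000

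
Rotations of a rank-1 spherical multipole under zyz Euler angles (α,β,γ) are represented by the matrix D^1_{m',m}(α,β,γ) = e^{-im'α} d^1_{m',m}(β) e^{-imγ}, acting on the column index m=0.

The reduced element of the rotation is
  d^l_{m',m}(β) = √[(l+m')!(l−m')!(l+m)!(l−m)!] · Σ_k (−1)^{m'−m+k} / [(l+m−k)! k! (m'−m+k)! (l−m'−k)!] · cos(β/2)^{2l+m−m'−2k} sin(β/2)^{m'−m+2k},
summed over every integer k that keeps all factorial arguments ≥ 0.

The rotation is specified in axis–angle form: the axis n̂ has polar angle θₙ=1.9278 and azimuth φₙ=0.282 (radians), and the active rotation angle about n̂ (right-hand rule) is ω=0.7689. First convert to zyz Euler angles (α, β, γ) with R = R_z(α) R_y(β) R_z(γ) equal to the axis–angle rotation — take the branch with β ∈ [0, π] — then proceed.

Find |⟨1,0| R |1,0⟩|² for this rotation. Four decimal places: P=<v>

P=0.5671

Axis–angle → zyz. n̂ = (sinθₙcosφₙ, sinθₙsinφₙ, cosθₙ) = (+0.899939, +0.260731, -0.349468), ω = 0.7689.
R = I cosω + sinω [n̂]ₓ + (1−cosω) n̂n̂ᵀ gives
  R = [+0.946518, +0.309012, +0.092822; -0.176991, +0.737801, -0.651402; -0.269775, +0.600135, +0.753034]
β = atan2(√(R₁₃²+R₂₃²), R₃₃) = 0.718136; α = atan2(R₂₃, R₁₃) mod 2π = 4.853931; γ = atan2(R₃₂, −R₃₁) mod 2π = 1.148339
Split into d^1_{0,0}(β=0.7181) × two z-phases.
With c≡cos(β/2)=0.936225 and s≡sin(β/2)=0.351402, N=[1·1·1·1]^{1/2}=1.000000
k∈{0,1} keeps every argument non-negative
  k=0: (−1)^0·1.0000/(1)·0.9362^2·0.3514^0 = +0.876517
  k=1: (−1)^1·1.0000/(1)·0.9362^0·0.3514^2 = -0.123483
d^1_{0,0}(0.7181) = +0.876517 -0.123483 = +0.753034
|D^1_{0,0}|² = |d^1_{0,0}(β)|² = (+0.753034)² = 0.567060 (the z-rotation phases have unit modulus)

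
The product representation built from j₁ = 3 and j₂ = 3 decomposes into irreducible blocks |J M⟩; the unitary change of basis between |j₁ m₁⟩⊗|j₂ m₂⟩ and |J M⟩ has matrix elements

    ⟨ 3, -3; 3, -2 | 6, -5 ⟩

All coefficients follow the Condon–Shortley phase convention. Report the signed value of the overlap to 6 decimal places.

triangle: 0!·6!·6!/13! = 518400/6227020800
(j±m)!: 0!·6!·1!·5!·1!·11! = 3448811520000
prefactor² = (2J+1)·Δ·N² = 3732480000
  k=0: +1/(0!·0!·6!·1!·0!·5!) = 1/86400
Σ = 1/86400  ⇒  CG² = 3732480000·(1/86400)² = 1/2
CG = +√(1/2) = +0.707107

+0.707107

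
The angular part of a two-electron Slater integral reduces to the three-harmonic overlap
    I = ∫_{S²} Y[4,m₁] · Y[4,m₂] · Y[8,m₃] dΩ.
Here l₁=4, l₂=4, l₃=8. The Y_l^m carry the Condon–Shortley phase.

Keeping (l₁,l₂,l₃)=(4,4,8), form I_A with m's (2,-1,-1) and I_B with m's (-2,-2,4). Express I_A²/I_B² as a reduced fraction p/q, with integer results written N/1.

7/22

Shared (l₁,l₂,l₃)=(4,4,8): N and (l;000)² cancel in I_A²/I_B².
A: Δ = 0!·8!·8!/17! = 1/218790; Racah Σ t=0..0: t=0:+1/1036800 = 1/1036800; ⇒ 3j(4 4 8; 2 -1 -1)² = 98/12155, sgn -1
B: Δ = 0!·8!·8!/17! = 1/218790; Racah Σ t=0..0: t=0:+1/2073600 = 1/2073600; ⇒ 3j(4 4 8; -2 -2 4)² = 28/1105, sgn +1
I_A²/I_B² = (98/12155)/(28/1105) = 7/22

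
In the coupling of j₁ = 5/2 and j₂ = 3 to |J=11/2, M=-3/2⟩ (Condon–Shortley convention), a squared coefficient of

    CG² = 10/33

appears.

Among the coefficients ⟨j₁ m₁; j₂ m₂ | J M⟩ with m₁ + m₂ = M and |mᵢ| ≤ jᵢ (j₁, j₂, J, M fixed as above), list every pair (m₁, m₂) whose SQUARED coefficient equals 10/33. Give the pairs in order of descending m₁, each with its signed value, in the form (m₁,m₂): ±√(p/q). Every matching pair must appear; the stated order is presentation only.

(-3/2,0): +√(10/33)

Admissible pairs with m₁+m₂ = M = -3/2: (-5/2,1), (-3/2,0), (-1/2,-1), (1/2,-2), (3/2,-3)
  (m₁,m₂)=(3/2,-3): CG² = 1/66, CG = +√(1/66)
  (m₁,m₂)=(1/2,-2): CG² = 2/11, CG = +√(2/11)
  (m₁,m₂)=(-1/2,-1): CG² = 5/11, CG = +√(5/11)
  (m₁,m₂)=(-3/2,0): CG² = 10/33, CG = +√(10/33)   ← matches the target
  (m₁,m₂)=(-5/2,1): CG² = 1/22, CG = +√(1/22)
Pairs with CG² = 10/33: (-3/2,0): +√(10/33)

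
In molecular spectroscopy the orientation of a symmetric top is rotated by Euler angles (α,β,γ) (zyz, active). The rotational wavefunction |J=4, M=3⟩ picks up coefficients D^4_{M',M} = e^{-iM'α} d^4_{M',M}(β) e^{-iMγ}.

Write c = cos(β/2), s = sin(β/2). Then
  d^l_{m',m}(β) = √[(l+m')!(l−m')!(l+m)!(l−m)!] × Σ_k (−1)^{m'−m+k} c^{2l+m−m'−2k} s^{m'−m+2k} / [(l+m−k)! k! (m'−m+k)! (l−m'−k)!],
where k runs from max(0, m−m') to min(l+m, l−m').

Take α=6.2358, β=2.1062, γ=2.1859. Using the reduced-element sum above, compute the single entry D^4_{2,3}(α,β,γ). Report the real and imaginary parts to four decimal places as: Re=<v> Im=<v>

First d^4_{2,3}(β=2.1062), then the phase factors e^{-i(2)α} and e^{-i(3)γ}:
c=cos(2.106200/2)=0.494880, s=sin(2.106200/2)=0.868962; N=√[720·2·5040·1]=2693.993318
The bounds max(0,m−m')=1 and min(l+m,l−m')=2 give 2 terms
  k=1: (−1)^0·2693.9933/(720)·0.4949^7·0.8690^1 = +0.023635
  k=2: (−1)^1·2693.9933/(240)·0.4949^5·0.8690^3 = -0.218617
d^4_{2,3}(2.1062) = +0.023635 -0.218617 = -0.194982
Attach z-rotation phases: D = e^{-i(2)(6.2358)}·(-0.194982)·e^{-i(3)(2.1859)} = -0.191841+0.034858i

Re=-0.1918 Im=0.0349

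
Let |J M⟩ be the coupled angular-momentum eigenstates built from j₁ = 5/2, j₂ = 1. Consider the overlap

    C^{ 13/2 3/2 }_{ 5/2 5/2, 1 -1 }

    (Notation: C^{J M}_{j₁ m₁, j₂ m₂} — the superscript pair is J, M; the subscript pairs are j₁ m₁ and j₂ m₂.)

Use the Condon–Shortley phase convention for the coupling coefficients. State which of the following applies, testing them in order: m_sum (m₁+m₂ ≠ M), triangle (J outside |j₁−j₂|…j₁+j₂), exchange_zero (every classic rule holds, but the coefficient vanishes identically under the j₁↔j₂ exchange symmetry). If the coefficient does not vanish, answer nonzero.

triangle

m-sum: m₁+m₂ = 5/2+(-1) = 3/2, M = 3/2  ✓
triangle: need |j₁−j₂| ≤ J ≤ j₁+j₂, i.e. J ∈ [3/2, 7/2]; J = 13/2 is outside ✗ ⇒ coefficient is 0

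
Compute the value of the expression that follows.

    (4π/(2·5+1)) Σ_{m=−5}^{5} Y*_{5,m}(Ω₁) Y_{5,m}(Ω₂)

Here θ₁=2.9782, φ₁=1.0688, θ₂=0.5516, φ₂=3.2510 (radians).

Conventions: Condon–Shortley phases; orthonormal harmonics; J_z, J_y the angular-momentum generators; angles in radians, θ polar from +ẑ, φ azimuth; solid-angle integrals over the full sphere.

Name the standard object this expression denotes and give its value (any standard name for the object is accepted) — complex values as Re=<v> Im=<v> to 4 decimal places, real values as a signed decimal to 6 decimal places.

This sum is the spherical-harmonic addition theorem: it equals the Legendre polynomial P_l(cos γ) of the angle γ between the two directions.
Expand P_5 via completeness: Σ_{m} conj(Y_{5,m}) at Ω₁ times Y_{5,m} at Ω₂ —
  [-5]  conj(Y_{5,-5})(Ω₁) = (0.000031, -0.000043) ; Y_{5,-5}(Ω₂) = (-0.015668, 0.009542) ; Δ = (-0.000000, 0.000001)
  [-4]  conj(Y_{5,-4})(Ω₁) = (0.000429, 0.000919) ; Y_{5,-4}(Ω₂) = (0.085394, -0.039955) ; Δ = (0.000073, 0.000061)
  [-3]  conj(Y_{5,-3})(Ω₁) = (-0.011533, -0.000748) ; Y_{5,-3}(Ω₂) = (-0.260552, 0.088728) ; Δ = (0.003071, -0.000828)
  [-2]  conj(Y_{5,-2})(Ω₁) = (0.045630, -0.071692) ; Y_{5,-2}(Ω₂) = (0.455099, -0.101203) ; Δ = (0.013511, -0.037245)
  [-1]  conj(Y_{5,-1})(Ω₁) = (0.182346, 0.332205) ; Y_{5,-1}(Ω₂) = (-0.316034, 0.034715) ; Δ = (-0.069160, -0.098658)
  [+0]  conj(Y_{5,0})(Ω₁) = (-0.757244, -0.000000) ; Y_{5,0}(Ω₂) = (-0.261732, 0.000000) ; Δ = (0.198195, 0.000000)
  [+1]  conj(Y_{5,1})(Ω₁) = (-0.182346, 0.332205) ; Y_{5,1}(Ω₂) = (0.316034, 0.034715) ; Δ = (-0.069160, 0.098658)
  [+2]  conj(Y_{5,2})(Ω₁) = (0.045630, 0.071692) ; Y_{5,2}(Ω₂) = (0.455099, 0.101203) ; Δ = (0.013511, 0.037245)
  [+3]  conj(Y_{5,3})(Ω₁) = (0.011533, -0.000748) ; Y_{5,3}(Ω₂) = (0.260552, 0.088728) ; Δ = (0.003071, 0.000828)
  [+4]  conj(Y_{5,4})(Ω₁) = (0.000429, -0.000919) ; Y_{5,4}(Ω₂) = (0.085394, 0.039955) ; Δ = (0.000073, -0.000061)
  [+5]  conj(Y_{5,5})(Ω₁) = (-0.000031, -0.000043) ; Y_{5,5}(Ω₂) = (0.015668, 0.009542) ; Δ = (-0.000000, -0.000001)
Σ over m = (0.093186, 0.000000); ×(4π/11) → (0.106455, 0.000000). Real part: 0.106455

Legendre polynomial (addition theorem), +0.106455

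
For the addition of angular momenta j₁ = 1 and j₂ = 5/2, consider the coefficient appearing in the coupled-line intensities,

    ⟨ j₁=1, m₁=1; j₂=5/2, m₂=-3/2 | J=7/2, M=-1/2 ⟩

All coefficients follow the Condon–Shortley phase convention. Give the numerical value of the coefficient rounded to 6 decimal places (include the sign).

√[8·0!2!5!/8! · 2!0!1!4!3!4!] = √(2304/7)
  +(−1)^0/∏(0,0,0,1,2,4)! = 1/48  (running 1/48)
⟨..|..⟩ = √(2304/7)·(1/48) = +0.377964

+0.377964  (= +√(1/7))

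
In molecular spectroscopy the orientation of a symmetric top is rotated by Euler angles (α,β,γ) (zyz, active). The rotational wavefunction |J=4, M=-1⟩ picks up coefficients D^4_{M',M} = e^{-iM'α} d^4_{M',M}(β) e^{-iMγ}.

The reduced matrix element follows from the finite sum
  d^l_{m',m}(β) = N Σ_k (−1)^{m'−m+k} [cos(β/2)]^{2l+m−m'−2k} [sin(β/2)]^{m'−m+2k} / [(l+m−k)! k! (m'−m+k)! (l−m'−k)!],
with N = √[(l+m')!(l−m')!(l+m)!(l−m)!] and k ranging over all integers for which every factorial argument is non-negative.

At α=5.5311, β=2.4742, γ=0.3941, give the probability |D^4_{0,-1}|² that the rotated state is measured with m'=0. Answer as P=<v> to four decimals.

D^4_{0,-1}(5.5311,2.4742,0.3941) = e^{-i·0·5.5311}·d^4_{0,-1}(2.4742)·e^{-i·-1·0.3941}. Compute d first:
Half-angle: c=0.327538, s=0.944838. N=√(24·24·6·120)=643.987578
k∈{0,1,2,3} keeps every argument non-negative
  k=0: (−1)^1·643.9876/(144)·0.3275^7·0.9448^1 = -0.001709
  k=1: (−1)^2·643.9876/(24)·0.3275^5·0.9448^3 = +0.085319
  k=2: (−1)^3·643.9876/(24)·0.3275^3·0.9448^5 = -0.709965
  k=3: (−1)^4·643.9876/(144)·0.3275^1·0.9448^7 = +0.984641
d^4_{0,-1}(2.4742) = -0.001709 +0.085319 -0.709965 +0.984641 = +0.358286
|D^4_{0,-1}|² = |d^4_{0,-1}(β)|² = (+0.358286)² = 0.128369 (the z-rotation phases have unit modulus)

P=0.1284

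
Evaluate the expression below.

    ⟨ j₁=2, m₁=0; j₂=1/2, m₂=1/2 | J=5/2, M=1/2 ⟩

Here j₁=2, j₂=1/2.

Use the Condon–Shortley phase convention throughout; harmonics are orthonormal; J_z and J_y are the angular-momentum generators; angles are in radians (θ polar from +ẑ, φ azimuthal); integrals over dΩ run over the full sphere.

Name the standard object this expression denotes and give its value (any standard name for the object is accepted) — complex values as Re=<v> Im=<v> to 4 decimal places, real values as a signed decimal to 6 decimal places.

Clebsch–Gordan coefficient, +√(3/5) ≈ +0.774597

This is a Clebsch–Gordan (vector-coupling) coefficient.
triangle: 0!·4!·1!/6! = 24/720
(j±m)!: 2!·2!·1!·0!·3!·2! = 48
prefactor² = (2J+1)·Δ·N² = 48/5
  k=0: +1/(0!·0!·2!·1!·2!·0!) = 1/4
Σ = 1/4  ⇒  CG² = 48/5·(1/4)² = 3/5
CG = +√(3/5) = +0.774597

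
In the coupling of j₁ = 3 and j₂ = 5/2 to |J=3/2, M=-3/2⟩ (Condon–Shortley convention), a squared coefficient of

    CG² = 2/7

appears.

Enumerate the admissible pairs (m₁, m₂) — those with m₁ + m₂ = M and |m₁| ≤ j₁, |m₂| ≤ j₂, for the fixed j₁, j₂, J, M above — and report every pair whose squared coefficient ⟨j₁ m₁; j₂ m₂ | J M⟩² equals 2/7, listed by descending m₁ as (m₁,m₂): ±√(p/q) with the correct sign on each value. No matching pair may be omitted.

Admissible pairs with m₁+m₂ = M = -3/2: (-3,3/2), (-2,1/2), (-1,-1/2), (0,-3/2), (1,-5/2)
  (m₁,m₂)=(1,-5/2): CG² = 1/14, CG = +√(1/14)
  (m₁,m₂)=(0,-3/2): CG² = 6/35, CG = −√(6/35)
  (m₁,m₂)=(-1,-1/2): CG² = 9/35, CG = +√(9/35)
  (m₁,m₂)=(-2,1/2): CG² = 2/7, CG = −√(2/7)   ← matches the target
  (m₁,m₂)=(-3,3/2): CG² = 3/14, CG = +√(3/14)
Pairs with CG² = 2/7: (-2,1/2): −√(2/7)

(-2,1/2): −√(2/7)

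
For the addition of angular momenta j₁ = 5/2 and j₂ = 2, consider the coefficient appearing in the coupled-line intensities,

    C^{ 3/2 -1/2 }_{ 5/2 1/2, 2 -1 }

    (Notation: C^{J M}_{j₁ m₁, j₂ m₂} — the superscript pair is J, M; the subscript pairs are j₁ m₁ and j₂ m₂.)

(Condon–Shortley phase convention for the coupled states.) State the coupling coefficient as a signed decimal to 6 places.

−√(5/21) = -0.487950

j₁+j₂−J=3  J+j₁−j₂=2  J−j₁+j₂=1  j₁+j₂+J+1=7
(j₁±m₁, j₂±m₂, J±M) = (3,2,1,3,1,2)
P² = 48/35
sum k=0..1:
  [0] +1/12 = 1/12
  [1] −1/2 = -1/2
S = -5/12
C² = P²·S² = 5/21 ; C = -0.487950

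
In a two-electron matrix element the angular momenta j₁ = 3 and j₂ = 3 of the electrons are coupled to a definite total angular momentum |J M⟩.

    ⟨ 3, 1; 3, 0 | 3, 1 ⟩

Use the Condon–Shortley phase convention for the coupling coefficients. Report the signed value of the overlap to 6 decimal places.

-0.408248

j₁+j₂−J=3  J+j₁−j₂=3  J−j₁+j₂=3  j₁+j₂+J+1=10
(j₁±m₁, j₂±m₂, J±M) = (4,2,3,3,4,2)
P² = 864/25
sum k=0..2:
  [0] +1/72 = 1/72
  [1] −1/8 = -1/8
  [2] +1/24 = 1/24
S = -5/72
C² = P²·S² = 1/6 ; C = -0.408248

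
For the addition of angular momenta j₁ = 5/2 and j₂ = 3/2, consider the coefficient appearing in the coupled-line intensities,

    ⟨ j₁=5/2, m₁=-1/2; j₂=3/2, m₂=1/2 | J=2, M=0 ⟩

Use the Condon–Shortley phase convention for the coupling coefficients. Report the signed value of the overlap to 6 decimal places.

triangle: 2!×3!×1!/7! = 12/5040
(j±m)!: 2!×3!×2!×1!×2!×2! = 96
prefactor² = (2J+1)×Δ×N² = 8/7
  k=1: −1/(1!×1!×2!×1!×1!×0!) = -1/2
  k=2: +1/(2!×0!×1!×0!×2!×1!) = 1/4
Σ = -1/4  ⇒  CG² = 8/7×(-1/4)² = 1/14
CG = −√(1/14) = -0.267261

−√(1/14) ≈ -0.267261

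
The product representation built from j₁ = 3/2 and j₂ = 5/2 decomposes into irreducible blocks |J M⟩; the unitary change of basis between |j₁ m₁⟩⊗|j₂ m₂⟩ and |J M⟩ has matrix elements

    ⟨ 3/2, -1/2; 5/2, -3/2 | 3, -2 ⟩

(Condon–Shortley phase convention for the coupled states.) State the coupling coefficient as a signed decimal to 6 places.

+0.288675  (= +√(1/12))

triangle: 1!·2!·4!/8! = 48/40320
(j±m)!: 1!·2!·1!·4!·1!·5! = 5760
prefactor² = (2J+1)·Δ·N² = 48
  k=0: +1/(0!·1!·2!·1!·0!·3!) = 1/12
  k=1: −1/(1!·0!·1!·0!·1!·4!) = -1/24
Σ = 1/24  ⇒  CG² = 48·(1/24)² = 1/12
CG = +√(1/12) = +0.288675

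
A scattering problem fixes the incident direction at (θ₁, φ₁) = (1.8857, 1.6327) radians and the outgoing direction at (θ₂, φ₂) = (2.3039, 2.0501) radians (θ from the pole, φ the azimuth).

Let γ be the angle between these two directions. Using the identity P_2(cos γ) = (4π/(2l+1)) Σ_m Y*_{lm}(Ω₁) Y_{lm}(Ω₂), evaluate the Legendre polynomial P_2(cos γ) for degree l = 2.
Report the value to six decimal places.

0.591824

Addition theorem: P_2(cos γ) = (4π/5) Σ_m Y*_{lm}(Ω₁) Y_{lm}(Ω₂), m = −2…2:
  term(m=-2) = 0.05001 - 0.05521j   from Y*(Ω₁)=-0.34655 - 0.04313j, Y(Ω₂)=-0.12258 + 0.17456j
  term(m=-1) = 0.07990 - 0.03543j   from Y*(Ω₁)=0.01407 - 0.22708j, Y(Ω₂)=0.17716 + 0.34087j
  term(m=+0) = -0.02433 + 0.00000j   from Y*(Ω₁)=-0.22463 + 0.00000j, Y(Ω₂)=0.10831 + 0.00000j
  term(m=+1) = 0.07990 + 0.03543j   from Y*(Ω₁)=-0.01407 - 0.22708j, Y(Ω₂)=-0.17716 + 0.34087j
  term(m=+2) = 0.05001 + 0.05521j   from Y*(Ω₁)=-0.34655 + 0.04313j, Y(Ω₂)=-0.12258 - 0.17456j
Accumulated sum 0.23548 - 0.00000j; after 4π/(2l+1) scaling, 0.59182 - 0.00000j ⇒ P_2 = 0.591824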